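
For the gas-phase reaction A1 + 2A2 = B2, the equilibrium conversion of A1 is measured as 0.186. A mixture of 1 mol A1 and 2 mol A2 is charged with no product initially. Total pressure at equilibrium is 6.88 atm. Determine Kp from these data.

Kp = 0.0126 atm^-2

Take 1 mol A1 as basis and let X be its fractional conversion, so ξ = X.
Moles: n_A1 = 1 − X; n_A2 = 2 − 2X; n_B2 = X.
Summing: n_T = 3 − 2X.
At X = 0.186: n_A1 = 0.814, n_A2 = 1.63, n_B2 = 0.186, n_T = 2.63.
p_i = (n_i/n_T)·P. Kp = p_B2 / (p_A1 p_A2^2) = 0.0126 atm^-2.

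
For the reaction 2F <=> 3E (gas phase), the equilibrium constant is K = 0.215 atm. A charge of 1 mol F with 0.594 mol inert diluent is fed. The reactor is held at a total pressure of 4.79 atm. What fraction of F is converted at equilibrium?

Let X = conversion of F (basis 1 mol F); extent of reaction ξ = 0.5X.
Mole table: n_F = 1 − X; n_E = 1.5X; n_I = 0.594 (inert).
Summing: n_T = 1.59 + 0.5X.
y_i = n_i/n_T, p_i = y_i·P. K = p_E^3 / (p_F^2).
This yields a degree-3 equation in X; solving on (0,1), X = 0.237.

X = 0.237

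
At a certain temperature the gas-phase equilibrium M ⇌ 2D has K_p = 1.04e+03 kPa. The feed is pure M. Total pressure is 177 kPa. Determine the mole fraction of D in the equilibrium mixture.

Take 1 mol M as basis and let X be its fractional conversion, so ξ = X.
Species balance: n_M = 1 − X; n_D = 2X.
n_T = Σnᵢ = 1 + X.
With p_i = (n_i/n_T)P, K_p = p_D^2 / (p_M).
Setting this equal to 1.04e+03 kPa and taking the physical root (0 < X < 1) gives X = 0.771.
Then n_D = 1.54, n_T = 1.77, so y_D = 0.871.

y_D = 0.871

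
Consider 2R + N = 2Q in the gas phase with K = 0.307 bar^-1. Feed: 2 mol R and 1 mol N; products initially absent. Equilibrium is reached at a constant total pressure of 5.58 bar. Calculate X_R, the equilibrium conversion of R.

X = 0.388

Basis: 2 mol R initially; let X = conversion of R. Extent ξ = X.
Species balance: n_R = 2 − 2X; n_N = 1 − X; n_Q = 2X.
Summing: n_T = 3 − X.
Mole fractions y_i = n_i/n_T; K = p_Q^2 / (p_R^2 p_N) with p_i = y_i·P.
This yields a degree-3 equation in X; solving on (0,1), X = 0.388.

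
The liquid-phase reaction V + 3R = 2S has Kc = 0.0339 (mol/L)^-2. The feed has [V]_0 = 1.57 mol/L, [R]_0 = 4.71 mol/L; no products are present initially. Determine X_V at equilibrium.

Let X = conversion of V; extent ξ = 1.57·X mol/L.
Concentrations: [V] = 1.57 − 1.57X; [R] = 4.71 − 4.71X; [S] = 3.14X.
Kc = [S]^2 / ([V] [R]^3).
Equating to 0.0339 (mol/L)^-2: the physical root is X = 0.334.

X = 0.334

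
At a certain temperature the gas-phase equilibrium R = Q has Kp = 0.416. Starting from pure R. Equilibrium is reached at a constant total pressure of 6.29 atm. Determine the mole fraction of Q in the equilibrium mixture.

y_Q = 0.294

Let X = conversion of R (basis 1 mol R); extent of reaction ξ = X.
Moles: n_R = 1 − X; n_Q = X.
n_T stays at 1 (no change in mole number).
Mole fractions y_i = n_i/n_T; Kp = p_Q / (p_R) with p_i = y_i·P.
This yields a degree-1 equation in X; solving on (0,1), X = 0.294.
Then n_Q = 0.294, n_T = 1, so y_Q = 0.294.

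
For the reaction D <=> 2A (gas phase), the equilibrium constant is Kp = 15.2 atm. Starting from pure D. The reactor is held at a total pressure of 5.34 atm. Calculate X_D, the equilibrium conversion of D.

X = 0.645

Basis: 1 mol D initially; let X = conversion of D. Extent ξ = X.
Species balance: n_D = 1 − X; n_A = 2X.
Summing: n_T = 1 + X.
y_i = n_i/n_T, p_i = y_i·P. Kp = p_A^2 / (p_D).
Setting this equal to 15.2 atm and taking the physical root (0 < X < 1) gives X = 0.645.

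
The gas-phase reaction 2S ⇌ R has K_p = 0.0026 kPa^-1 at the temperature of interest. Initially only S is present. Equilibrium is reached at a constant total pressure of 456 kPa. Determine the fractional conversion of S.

X = 0.583

Basis: 1 mol S initially; let X = conversion of S. Extent ξ = 0.5X.
Mole table: n_S = 1 − X; n_R = 0.5X.
n_T = Σnᵢ = 1 − 0.5X.
y_i = n_i/n_T, p_i = y_i·P. K_p = p_R / (p_S^2).
Equating to 0.0026 kPa^-1 and solving on 0 < X < 1: X = 0.583.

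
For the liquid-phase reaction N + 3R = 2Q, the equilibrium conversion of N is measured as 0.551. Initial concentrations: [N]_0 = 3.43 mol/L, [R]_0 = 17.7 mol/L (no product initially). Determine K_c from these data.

K_c = 0.00533 (mol/L)^-2

Let X = conversion of N.
Concentrations: [N] = 3.43 − 3.43X; [R] = 17.7 − 10.3X; [Q] = 6.86X.
At X = 0.551: [N] = 1.54, [R] = 12, [Q] = 3.78.
K_c = [Q]^2 / ([N] [R]^3) = 0.00533 (mol/L)^-2.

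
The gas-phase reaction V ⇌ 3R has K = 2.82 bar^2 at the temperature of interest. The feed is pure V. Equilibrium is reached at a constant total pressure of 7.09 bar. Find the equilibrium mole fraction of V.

Take 1 mol V as basis and let X be its fractional conversion, so ξ = X.
At extent ξ: n_V = 1 − X; n_R = 3X.
Summing: n_T = 1 + 2X.
Mole fractions y_i = n_i/n_T; K = p_R^3 / (p_V) with p_i = y_i·P.
Equating to 2.82 bar^2 and solving on 0 < X < 1: X = 0.143.
Then n_V = 0.857, n_T = 1.29, so y_V = 0.666.

y_V = 0.666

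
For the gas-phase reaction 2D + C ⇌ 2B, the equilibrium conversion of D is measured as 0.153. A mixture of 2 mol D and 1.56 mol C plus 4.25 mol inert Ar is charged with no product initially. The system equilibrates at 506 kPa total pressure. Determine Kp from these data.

Kp = 0.000351 kPa^-1

Basis: 2 mol D initially; let X = conversion of D. Extent ξ = X.
Moles: n_D = 2 − 2X; n_C = 1.56 − X; n_B = 2X; n_I = 4.25 (inert).
n_T = Σnᵢ = 7.81 − X.
At X = 0.153: n_D = 1.69, n_C = 1.41, n_B = 0.306, n_T = 7.66.
p_i = (n_i/n_T)·P. Kp = p_B^2 / (p_D^2 p_C) = 0.000351 kPa^-1.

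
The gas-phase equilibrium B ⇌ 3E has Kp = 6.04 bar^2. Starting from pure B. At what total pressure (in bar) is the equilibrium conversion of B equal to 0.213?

P = 6.09 bar

Let X = conversion of B (basis 1 mol B); extent of reaction ξ = X.
Moles: n_B = 1 − X; n_E = 3X.
Total moles n_T = 1 + 2X.
Kp = p_E^3 / (p_B) with p_i = (n_i/n_T)·P.
At X = 0.213: the mole-fraction product g(X) = Π y_i^ν_i = 0.163. Since Kp = g(X)·P^{2}, P = (Kp/g)^(1/2) = (6.04/0.163)^(1/2) = 6.09 bar.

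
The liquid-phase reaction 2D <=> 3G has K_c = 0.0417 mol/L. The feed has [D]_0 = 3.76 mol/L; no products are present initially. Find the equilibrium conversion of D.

Let X = conversion of D; extent ξ = 3.76X/2 mol/L.
Concentrations: [D] = 3.76 − 3.76X; [G] = 5.64X.
K_c = [G]^3 / ([D]^2).
Solving K_c = 0.0417 for X ∈ (0,1): X = 0.135.

X = 0.135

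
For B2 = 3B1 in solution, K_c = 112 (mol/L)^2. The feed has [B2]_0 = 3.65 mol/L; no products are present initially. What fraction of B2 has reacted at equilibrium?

Let X = conversion of B2; extent ξ = 3.65·X mol/L.
Concentrations: [B2] = 3.65 − 3.65X; [B1] = 10.9X.
K_c = [B1]^3 / ([B2]).
Solving K_c = 112 for X ∈ (0,1): X = 0.528.

X = 0.528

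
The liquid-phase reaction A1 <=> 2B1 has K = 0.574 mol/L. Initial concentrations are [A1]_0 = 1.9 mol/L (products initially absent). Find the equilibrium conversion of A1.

Let X = conversion of A1; extent ξ = 1.9·X mol/L.
Concentrations: [A1] = 1.9 − 1.9X; [B1] = 3.8X.
K = [B1]^2 / ([A1]).
Solving K = 0.574 for X ∈ (0,1): X = 0.240.

X = 0.240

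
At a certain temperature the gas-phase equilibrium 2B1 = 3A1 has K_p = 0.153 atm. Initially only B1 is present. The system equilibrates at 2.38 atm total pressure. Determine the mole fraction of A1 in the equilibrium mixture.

y_A1 = 0.312

Take 1 mol B1 as basis and let X be its fractional conversion, so ξ = 0.5X.
At extent ξ: n_B1 = 1 − X; n_A1 = 1.5X.
n_T = Σnᵢ = 1 + 0.5X.
With p_i = (n_i/n_T)P, K_p = p_A1^3 / (p_B1^2).
Substituting and setting equal to 0.153 atm gives a polynomial in X; the root in (0,1) is X = 0.232.
Then n_A1 = 0.348, n_T = 1.12, so y_A1 = 0.312.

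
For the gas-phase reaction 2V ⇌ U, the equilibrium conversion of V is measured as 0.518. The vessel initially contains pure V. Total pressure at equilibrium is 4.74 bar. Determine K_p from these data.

K_p = 0.174 bar^-1

Basis: 1 mol V initially; let X = conversion of V. Extent ξ = 0.5X.
At extent ξ: n_V = 1 − X; n_U = 0.5X.
Summing: n_T = 1 − 0.5X.
At X = 0.518: n_V = 0.482, n_U = 0.259, n_T = 0.741.
p_i = (n_i/n_T)·P. K_p = p_U / (p_V^2) = 0.174 bar^-1.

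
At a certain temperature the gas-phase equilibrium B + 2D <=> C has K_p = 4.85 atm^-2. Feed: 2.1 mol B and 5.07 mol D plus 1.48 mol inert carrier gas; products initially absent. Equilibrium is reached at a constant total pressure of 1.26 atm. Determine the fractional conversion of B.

Take 2.1 mol B as basis and let X be its fractional conversion, so ξ = 2.1X.
Mole table: n_B = 2.1 − 2.1X; n_D = 5.07 − 4.2X; n_C = 2.1X; n_I = 1.48 (inert).
Total moles n_T = 8.65 − 4.2X.
y_i = n_i/n_T, p_i = y_i·P. K_p = p_C / (p_B p_D^2).
This yields a degree-3 equation in X; solving on (0,1), X = 0.580.

X = 0.580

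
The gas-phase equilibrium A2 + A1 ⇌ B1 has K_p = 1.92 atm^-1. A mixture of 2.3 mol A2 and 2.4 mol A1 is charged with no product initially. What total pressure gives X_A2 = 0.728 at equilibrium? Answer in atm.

P = 5.81 atm

Take 2.3 mol A2 as basis and let X be its fractional conversion, so ξ = 2.3X.
Mole table: n_A2 = 2.3 − 2.3X; n_A1 = 2.4 − 2.3X; n_B1 = 2.3X.
n_T = Σnᵢ = 4.7 − 2.3X.
K_p = p_B1 / (p_A2 p_A1) with p_i = (n_i/n_T)·P.
At X = 0.728: the mole-fraction product g(X) = Π y_i^ν_i = 11.16. Since K_p = g(X)·P^{-1}, P = (g/K_p)^(1/1) = (11.16/1.92)^(1/1) = 5.81 atm.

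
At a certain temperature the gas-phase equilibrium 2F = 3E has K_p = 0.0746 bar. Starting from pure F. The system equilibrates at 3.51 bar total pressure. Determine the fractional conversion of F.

X = 0.168

Take 1 mol F as basis and let X be its fractional conversion, so ξ = 0.5X.
Species balance: n_F = 1 − X; n_E = 1.5X.
Summing: n_T = 1 + 0.5X.
Mole fractions y_i = n_i/n_T; K_p = p_E^3 / (p_F^2) with p_i = y_i·P.
Equating to 0.0746 bar and solving on 0 < X < 1: X = 0.168.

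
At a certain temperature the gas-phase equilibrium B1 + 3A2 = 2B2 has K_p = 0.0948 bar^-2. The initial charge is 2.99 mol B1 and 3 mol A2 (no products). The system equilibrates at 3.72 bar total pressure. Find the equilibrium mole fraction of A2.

y_A2 = 0.340

Take 3 mol A2 as basis and let X be its fractional conversion, so ξ = X.
Species balance: n_B1 = 2.99 − X; n_A2 = 3 − 3X; n_B2 = 2X.
Total moles n_T = 5.99 − 2X.
Mole fractions y_i = n_i/n_T; K_p = p_B2^2 / (p_B1 p_A2^3) with p_i = y_i·P.
Equating to 0.0948 bar^-2 and solving on 0 < X < 1: X = 0.415.
Then n_A2 = 1.76, n_T = 5.16, so y_A2 = 0.340.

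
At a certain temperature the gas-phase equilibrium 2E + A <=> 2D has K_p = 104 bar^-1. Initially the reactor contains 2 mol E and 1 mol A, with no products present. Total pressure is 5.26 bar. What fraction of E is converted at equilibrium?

Basis: 2 mol E initially; let X = conversion of E. Extent ξ = X.
Mole table: n_E = 2 − 2X; n_A = 1 − X; n_D = 2X.
Total moles n_T = 3 − X.
With p_i = (n_i/n_T)P, K_p = p_D^2 / (p_E^2 p_A).
Equating to 104 bar^-1 and solving on 0 < X < 1: X = 0.858.

X = 0.858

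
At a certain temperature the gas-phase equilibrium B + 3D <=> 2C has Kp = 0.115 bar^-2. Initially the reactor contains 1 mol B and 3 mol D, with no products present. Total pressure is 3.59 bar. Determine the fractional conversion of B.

X = 0.378

Take 1 mol B as basis and let X be its fractional conversion, so ξ = X.
Moles: n_B = 1 − X; n_D = 3 − 3X; n_C = 2X.
Total moles n_T = 4 − 2X.
Mole fractions y_i = n_i/n_T; Kp = p_C^2 / (p_B p_D^3) with p_i = y_i·P.
Substituting and setting equal to 0.115 bar^-2 gives a polynomial in X; the root in (0,1) is X = 0.378.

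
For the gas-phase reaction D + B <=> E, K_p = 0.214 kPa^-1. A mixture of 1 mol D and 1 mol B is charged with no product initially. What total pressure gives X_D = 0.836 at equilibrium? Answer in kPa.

Basis: 1 mol D initially; let X = conversion of D. Extent ξ = X.
Mole table: n_D = 1 − X; n_B = 1 − X; n_E = X.
Total moles n_T = 2 − X.
K_p = p_E / (p_D p_B) with p_i = (n_i/n_T)·P.
At X = 0.836: the mole-fraction product g(X) = Π y_i^ν_i = 36.18. Since K_p = g(X)·P^{-1}, P = (g/K_p)^(1/1) = (36.18/0.214)^(1/1) = 169 kPa.

P = 169 kPa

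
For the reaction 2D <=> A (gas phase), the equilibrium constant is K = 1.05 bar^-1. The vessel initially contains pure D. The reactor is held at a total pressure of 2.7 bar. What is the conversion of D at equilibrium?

Let X = conversion of D (basis 1 mol D); extent of reaction ξ = 0.5X.
Species balance: n_D = 1 − X; n_A = 0.5X.
Summing: n_T = 1 − 0.5X.
y_i = n_i/n_T, p_i = y_i·P. K = p_A / (p_D^2).
Equating to 1.05 bar^-1 and solving on 0 < X < 1: X = 0.715.

X = 0.715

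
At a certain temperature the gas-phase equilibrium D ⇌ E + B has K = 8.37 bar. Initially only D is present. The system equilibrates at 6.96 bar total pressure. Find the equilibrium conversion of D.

X = 0.739

Basis: 1 mol D initially; let X = conversion of D. Extent ξ = X.
Moles: n_D = 1 − X; n_E = X; n_B = X.
Total moles n_T = 1 + X.
y_i = n_i/n_T, p_i = y_i·P. K = p_E p_B / (p_D).
This yields a degree-2 equation in X; solving on (0,1), X = 0.739.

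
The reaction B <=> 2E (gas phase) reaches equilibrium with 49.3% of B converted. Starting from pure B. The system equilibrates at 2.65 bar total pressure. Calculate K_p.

Take 1 mol B as basis and let X be its fractional conversion, so ξ = X.
Mole table: n_B = 1 − X; n_E = 2X.
n_T = Σnᵢ = 1 + X.
At X = 0.493: n_B = 0.507, n_E = 0.986, n_T = 1.49.
p_i = (n_i/n_T)·P. K_p = p_E^2 / (p_B) = 3.4 bar.

K_p = 3.4 bar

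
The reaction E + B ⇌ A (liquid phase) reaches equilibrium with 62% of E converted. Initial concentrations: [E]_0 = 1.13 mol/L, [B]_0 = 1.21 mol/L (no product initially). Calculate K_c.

K_c = 3.2 L/mol

Let X = conversion of E.
Concentrations: [E] = 1.13 − 1.13X; [B] = 1.21 − 1.13X; [A] = 1.13X.
At X = 0.62: [E] = 0.429, [B] = 0.509, [A] = 0.701.
K_c = [A] / ([E] [B]) = 3.2 L/mol.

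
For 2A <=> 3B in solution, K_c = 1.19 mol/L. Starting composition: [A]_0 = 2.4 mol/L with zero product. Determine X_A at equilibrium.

Let X = conversion of A; extent ξ = 2.4X/2 mol/L.
Concentrations: [A] = 2.4 − 2.4X; [B] = 3.6X.
K_c = [B]^3 / ([A]^2).
Setting equal to 1.19 and solving for X on (0,1) gives X = 0.383.

X = 0.383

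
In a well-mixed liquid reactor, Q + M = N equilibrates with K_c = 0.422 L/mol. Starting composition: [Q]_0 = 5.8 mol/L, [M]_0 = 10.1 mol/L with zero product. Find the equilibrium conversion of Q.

X = 0.715

Let X = conversion of Q; extent ξ = 5.8·X mol/L.
Concentrations: [Q] = 5.8 − 5.8X; [M] = 10.1 − 5.8X; [N] = 5.8X.
K_c = [N] / ([Q] [M]).
Equating to 0.422 L/mol: the physical root is X = 0.715.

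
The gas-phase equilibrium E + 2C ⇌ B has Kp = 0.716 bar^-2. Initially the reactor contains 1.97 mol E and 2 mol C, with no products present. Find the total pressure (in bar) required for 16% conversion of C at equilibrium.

P = 0.763 bar

Take 2 mol C as basis and let X be its fractional conversion, so ξ = X.
At extent ξ: n_E = 1.97 − X; n_C = 2 − 2X; n_B = X.
n_T = Σnᵢ = 3.97 − 2X.
Kp = p_B / (p_E p_C^2) with p_i = (n_i/n_T)·P.
At X = 0.16: the mole-fraction product g(X) = Π y_i^ν_i = 0.4173. Since Kp = g(X)·P^{-2}, P = (g/Kp)^(1/2) = (0.4173/0.716)^(1/2) = 0.763 bar.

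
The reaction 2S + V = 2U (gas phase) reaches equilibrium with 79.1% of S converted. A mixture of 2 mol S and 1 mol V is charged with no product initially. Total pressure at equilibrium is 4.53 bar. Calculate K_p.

Take 2 mol S as basis and let X be its fractional conversion, so ξ = X.
Species balance: n_S = 2 − 2X; n_V = 1 − X; n_U = 2X.
n_T = Σnᵢ = 3 − X.
At X = 0.791: n_S = 0.418, n_V = 0.209, n_U = 1.58, n_T = 2.21.
p_i = (n_i/n_T)·P. K_p = p_U^2 / (p_S^2 p_V) = 33.4 bar^-1.

K_p = 33.4 bar^-1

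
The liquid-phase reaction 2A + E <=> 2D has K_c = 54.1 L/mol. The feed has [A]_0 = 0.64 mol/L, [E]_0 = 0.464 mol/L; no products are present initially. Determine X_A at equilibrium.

Let X = conversion of A; extent ξ = 0.64X/2 mol/L.
Concentrations: [A] = 0.64 − 0.64X; [E] = 0.464 − 0.32X; [D] = 0.64X.
K_c = [D]^2 / ([A]^2 [E]).
Solving K_c = 54.1 for X ∈ (0,1): X = 0.774.

X = 0.774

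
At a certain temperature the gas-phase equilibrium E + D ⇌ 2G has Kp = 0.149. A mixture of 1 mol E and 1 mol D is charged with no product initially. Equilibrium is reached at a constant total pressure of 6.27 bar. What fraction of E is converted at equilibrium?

X = 0.162

Take 1 mol E as basis and let X be its fractional conversion, so ξ = X.
Moles: n_E = 1 − X; n_D = 1 − X; n_G = 2X.
Total moles n_T = 2 (Δν = 0, constant).
y_i = n_i/n_T, p_i = y_i·P. Kp = p_G^2 / (p_E p_D).
Setting this equal to 0.149 and taking the physical root (0 < X < 1) gives X = 0.162.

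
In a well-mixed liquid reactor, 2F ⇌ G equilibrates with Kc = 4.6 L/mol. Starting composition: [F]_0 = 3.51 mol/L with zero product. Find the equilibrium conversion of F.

X = 0.839

Let X = conversion of F; extent ξ = 3.51X/2 mol/L.
Concentrations: [F] = 3.51 − 3.51X; [G] = 1.75X.
Kc = [G] / ([F]^2).
Setting equal to 4.6 and solving for X on (0,1) gives X = 0.839.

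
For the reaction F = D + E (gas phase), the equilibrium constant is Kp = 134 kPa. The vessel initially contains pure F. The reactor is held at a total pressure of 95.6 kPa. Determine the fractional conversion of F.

Take 1 mol F as basis and let X be its fractional conversion, so ξ = X.
Mole table: n_F = 1 − X; n_D = X; n_E = X.
Summing: n_T = 1 + X.
With p_i = (n_i/n_T)P, Kp = p_D p_E / (p_F).
Equating to 134 kPa and solving on 0 < X < 1: X = 0.764.

X = 0.764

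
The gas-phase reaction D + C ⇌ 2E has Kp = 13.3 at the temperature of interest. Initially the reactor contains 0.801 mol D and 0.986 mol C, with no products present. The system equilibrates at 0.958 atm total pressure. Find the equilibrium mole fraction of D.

y_D = 0.130

Take 0.801 mol D as basis and let X be its fractional conversion, so ξ = 0.801X.
Moles: n_D = 0.801 − 0.801X; n_C = 0.986 − 0.801X; n_E = 1.6X.
n_T stays at 1.79 (no change in mole number).
Mole fractions y_i = n_i/n_T; Kp = p_E^2 / (p_D p_C) with p_i = y_i·P.
Setting this equal to 13.3 and taking the physical root (0 < X < 1) gives X = 0.710.
Then n_D = 0.233, n_T = 1.79, so y_D = 0.130.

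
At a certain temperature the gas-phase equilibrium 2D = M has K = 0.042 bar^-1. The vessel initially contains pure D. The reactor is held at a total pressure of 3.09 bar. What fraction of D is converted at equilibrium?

Take 1 mol D as basis and let X be its fractional conversion, so ξ = 0.5X.
At extent ξ: n_D = 1 − X; n_M = 0.5X.
n_T = Σnᵢ = 1 − 0.5X.
y_i = n_i/n_T, p_i = y_i·P. K = p_M / (p_D^2).
Setting this equal to 0.042 bar^-1 and taking the physical root (0 < X < 1) gives X = 0.189.

X = 0.189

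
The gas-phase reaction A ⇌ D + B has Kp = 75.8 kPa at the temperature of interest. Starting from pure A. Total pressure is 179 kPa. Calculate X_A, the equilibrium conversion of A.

X = 0.545

Take 1 mol A as basis and let X be its fractional conversion, so ξ = X.
Species balance: n_A = 1 − X; n_D = X; n_B = X.
n_T = Σnᵢ = 1 + X.
y_i = n_i/n_T, p_i = y_i·P. Kp = p_D p_B / (p_A).
Equating to 75.8 kPa and solving on 0 < X < 1: X = 0.545.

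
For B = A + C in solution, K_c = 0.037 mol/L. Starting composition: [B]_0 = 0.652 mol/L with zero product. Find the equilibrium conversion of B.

Let X = conversion of B; extent ξ = 0.652·X mol/L.
Concentrations: [B] = 0.652 − 0.652X; [A] = 0.652X; [C] = 0.652X.
K_c = [A] [C] / ([B]).
This equals 0.037 at X = 0.212 (the root in 0 < X < 1).

X = 0.212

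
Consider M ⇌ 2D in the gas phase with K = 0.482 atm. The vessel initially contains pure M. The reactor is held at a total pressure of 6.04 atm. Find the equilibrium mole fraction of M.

y_M = 0.755

Take 1 mol M as basis and let X be its fractional conversion, so ξ = X.
Moles: n_M = 1 − X; n_D = 2X.
Summing: n_T = 1 + X.
y_i = n_i/n_T, p_i = y_i·P. K = p_D^2 / (p_M).
Equating to 0.482 atm and solving on 0 < X < 1: X = 0.140.
Then n_M = 0.86, n_T = 1.14, so y_M = 0.755.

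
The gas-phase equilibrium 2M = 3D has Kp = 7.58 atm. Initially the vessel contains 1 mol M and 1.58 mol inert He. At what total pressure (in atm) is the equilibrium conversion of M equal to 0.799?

P = 0.53 atm

Let X = conversion of M (basis 1 mol M); extent of reaction ξ = 0.5X.
Moles: n_M = 1 − X; n_D = 1.5X; n_I = 1.58 (inert).
n_T = Σnᵢ = 2.58 + 0.5X.
Kp = p_D^3 / (p_M^2) with p_i = (n_i/n_T)·P.
At X = 0.799: the mole-fraction product g(X) = Π y_i^ν_i = 14.3. Since Kp = g(X)·P^{1}, P = (Kp/g)^(1/1) = (7.58/14.3)^(1/1) = 0.53 atm.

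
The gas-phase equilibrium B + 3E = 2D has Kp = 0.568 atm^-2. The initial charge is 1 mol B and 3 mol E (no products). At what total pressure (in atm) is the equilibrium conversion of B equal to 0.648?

Take 1 mol B as basis and let X be its fractional conversion, so ξ = X.
Moles: n_B = 1 − X; n_E = 3 − 3X; n_D = 2X.
n_T = Σnᵢ = 4 − 2X.
Kp = p_D^2 / (p_B p_E^3) with p_i = (n_i/n_T)·P.
At X = 0.648: the mole-fraction product g(X) = Π y_i^ν_i = 29.63. Since Kp = g(X)·P^{-2}, P = (g/Kp)^(1/2) = (29.63/0.568)^(1/2) = 7.22 atm.

P = 7.22 atm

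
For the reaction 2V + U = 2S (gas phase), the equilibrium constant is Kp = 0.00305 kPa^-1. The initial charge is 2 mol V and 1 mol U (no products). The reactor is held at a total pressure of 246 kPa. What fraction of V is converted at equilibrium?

Let X = conversion of V (basis 2 mol V); extent of reaction ξ = X.
Moles: n_V = 2 − 2X; n_U = 1 − X; n_S = 2X.
Summing: n_T = 3 − X.
Mole fractions y_i = n_i/n_T; Kp = p_S^2 / (p_V^2 p_U) with p_i = y_i·P.
Equating to 0.00305 kPa^-1 and solving on 0 < X < 1: X = 0.305.

X = 0.305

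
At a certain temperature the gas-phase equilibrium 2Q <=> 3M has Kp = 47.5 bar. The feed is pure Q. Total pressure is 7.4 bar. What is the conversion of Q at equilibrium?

X = 0.662

Take 1 mol Q as basis and let X be its fractional conversion, so ξ = 0.5X.
Mole table: n_Q = 1 − X; n_M = 1.5X.
n_T = Σnᵢ = 1 + 0.5X.
y_i = n_i/n_T, p_i = y_i·P. Kp = p_M^3 / (p_Q^2).
Setting this equal to 47.5 bar and taking the physical root (0 < X < 1) gives X = 0.662.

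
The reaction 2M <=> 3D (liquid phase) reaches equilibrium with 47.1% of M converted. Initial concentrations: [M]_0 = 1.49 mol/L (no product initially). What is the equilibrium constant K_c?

K_c = 1.88 mol/L

Let X = conversion of M.
Concentrations: [M] = 1.49 − 1.49X; [D] = 2.23X.
At X = 0.471: [M] = 0.788, [D] = 1.05.
K_c = [D]^3 / ([M]^2) = 1.88 mol/L.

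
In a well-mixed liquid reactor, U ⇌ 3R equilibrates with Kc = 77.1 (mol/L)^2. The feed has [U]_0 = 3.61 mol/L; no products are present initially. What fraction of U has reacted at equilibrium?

Let X = conversion of U; extent ξ = 3.61·X mol/L.
Concentrations: [U] = 3.61 − 3.61X; [R] = 10.8X.
Kc = [R]^3 / ([U]).
This equals 77.1 at X = 0.484 (the root in 0 < X < 1).

X = 0.484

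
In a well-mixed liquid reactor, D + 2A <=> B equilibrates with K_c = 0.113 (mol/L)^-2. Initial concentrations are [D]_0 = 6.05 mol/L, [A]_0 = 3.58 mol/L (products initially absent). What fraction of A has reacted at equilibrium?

X = 0.610

Let X = conversion of A; extent ξ = 3.58X/2 mol/L.
Concentrations: [D] = 6.05 − 1.79X; [A] = 3.58 − 3.58X; [B] = 1.79X.
K_c = [B] / ([D] [A]^2).
Setting equal to 0.113 and solving for X on (0,1) gives X = 0.610.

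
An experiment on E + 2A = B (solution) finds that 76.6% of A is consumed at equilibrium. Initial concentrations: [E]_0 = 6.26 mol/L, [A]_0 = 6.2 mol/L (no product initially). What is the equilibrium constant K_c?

K_c = 0.29 (mol/L)^-2

Let X = conversion of A.
Concentrations: [E] = 6.26 − 3.1X; [A] = 6.2 − 6.2X; [B] = 3.1X.
At X = 0.766: [E] = 3.89, [A] = 1.45, [B] = 2.37.
K_c = [B] / ([E] [A]^2) = 0.29 (mol/L)^-2.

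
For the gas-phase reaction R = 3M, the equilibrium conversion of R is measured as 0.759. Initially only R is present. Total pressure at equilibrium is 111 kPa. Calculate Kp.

Kp = 9.52e+04 kPa^2

Take 1 mol R as basis and let X be its fractional conversion, so ξ = X.
Species balance: n_R = 1 − X; n_M = 3X.
n_T = Σnᵢ = 1 + 2X.
At X = 0.759: n_R = 0.241, n_M = 2.28, n_T = 2.52.
p_i = (n_i/n_T)·P. Kp = p_M^3 / (p_R) = 9.52e+04 kPa^2.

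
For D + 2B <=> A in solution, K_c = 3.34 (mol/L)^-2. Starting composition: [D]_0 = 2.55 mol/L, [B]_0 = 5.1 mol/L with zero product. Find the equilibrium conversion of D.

X = 0.791

Let X = conversion of D; extent ξ = 2.55·X mol/L.
Concentrations: [D] = 2.55 − 2.55X; [B] = 5.1 − 5.1X; [A] = 2.55X.
K_c = [A] / ([D] [B]^2).
Equating to 3.34 (mol/L)^-2: the physical root is X = 0.791.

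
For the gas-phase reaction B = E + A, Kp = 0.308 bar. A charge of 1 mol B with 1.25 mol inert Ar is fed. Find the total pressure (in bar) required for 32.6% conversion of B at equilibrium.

Let X = conversion of B (basis 1 mol B); extent of reaction ξ = X.
At extent ξ: n_B = 1 − X; n_E = X; n_A = X; n_I = 1.25 (inert).
n_T = Σnᵢ = 2.25 + X.
Kp = p_E p_A / (p_B) with p_i = (n_i/n_T)·P.
At X = 0.326: the mole-fraction product g(X) = Π y_i^ν_i = 0.06121. Since Kp = g(X)·P^{1}, P = (Kp/g)^(1/1) = (0.308/0.06121)^(1/1) = 5.03 bar.

P = 5.03 bar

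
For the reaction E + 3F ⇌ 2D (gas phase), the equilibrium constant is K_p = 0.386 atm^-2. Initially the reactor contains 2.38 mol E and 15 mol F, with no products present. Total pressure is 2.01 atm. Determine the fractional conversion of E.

X = 0.608

Basis: 2.38 mol E initially; let X = conversion of E. Extent ξ = 2.38X.
Moles: n_E = 2.38 − 2.38X; n_F = 15 − 7.14X; n_D = 4.76X.
n_T = Σnᵢ = 17.4 − 4.76X.
Mole fractions y_i = n_i/n_T; K_p = p_D^2 / (p_E p_F^3) with p_i = y_i·P.
Substituting and setting equal to 0.386 atm^-2 gives a polynomial in X; the root in (0,1) is X = 0.608.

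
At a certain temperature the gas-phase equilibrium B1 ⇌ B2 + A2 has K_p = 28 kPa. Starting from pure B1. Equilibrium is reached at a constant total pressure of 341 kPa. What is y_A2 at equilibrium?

Take 1 mol B1 as basis and let X be its fractional conversion, so ξ = X.
At extent ξ: n_B1 = 1 − X; n_B2 = X; n_A2 = X.
Total moles n_T = 1 + X.
Mole fractions y_i = n_i/n_T; K_p = p_B2 p_A2 / (p_B1) with p_i = y_i·P.
Substituting and setting equal to 28 kPa gives a polynomial in X; the root in (0,1) is X = 0.275.
Then n_A2 = 0.275, n_T = 1.28, so y_A2 = 0.216.

y_A2 = 0.216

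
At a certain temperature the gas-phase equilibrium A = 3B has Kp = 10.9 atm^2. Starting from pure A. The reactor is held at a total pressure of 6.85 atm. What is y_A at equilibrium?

Basis: 1 mol A initially; let X = conversion of A. Extent ξ = X.
At extent ξ: n_A = 1 − X; n_B = 3X.
Total moles n_T = 1 + 2X.
With p_i = (n_i/n_T)P, Kp = p_B^3 / (p_A).
This yields a degree-3 equation in X; solving on (0,1), X = 0.243.
Then n_A = 0.757, n_T = 1.49, so y_A = 0.509.

y_A = 0.509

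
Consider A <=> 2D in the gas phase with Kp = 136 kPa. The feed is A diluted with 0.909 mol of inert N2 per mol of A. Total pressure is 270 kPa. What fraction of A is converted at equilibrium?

Let X = conversion of A (basis 1 mol A); extent of reaction ξ = X.
Mole table: n_A = 1 − X; n_D = 2X; n_I = 0.909 (inert).
Summing: n_T = 1.91 + X.
y_i = n_i/n_T, p_i = y_i·P. Kp = p_D^2 / (p_A).
This yields a degree-2 equation in X; solving on (0,1), X = 0.414.

X = 0.414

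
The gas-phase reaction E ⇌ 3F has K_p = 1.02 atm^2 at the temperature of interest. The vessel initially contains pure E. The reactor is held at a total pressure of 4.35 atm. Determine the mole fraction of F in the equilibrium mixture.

Take 1 mol E as basis and let X be its fractional conversion, so ξ = X.
Species balance: n_E = 1 − X; n_F = 3X.
n_T = Σnᵢ = 1 + 2X.
Mole fractions y_i = n_i/n_T; K_p = p_F^3 / (p_E) with p_i = y_i·P.
Substituting and setting equal to 1.02 atm^2 gives a polynomial in X; the root in (0,1) is X = 0.141.
Then n_F = 0.424, n_T = 1.28, so y_F = 0.330.

y_F = 0.330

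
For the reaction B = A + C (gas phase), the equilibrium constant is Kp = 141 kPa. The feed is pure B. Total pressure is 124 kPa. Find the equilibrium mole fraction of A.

y_A = 0.422

Basis: 1 mol B initially; let X = conversion of B. Extent ξ = X.
Moles: n_B = 1 − X; n_A = X; n_C = X.
Summing: n_T = 1 + X.
With p_i = (n_i/n_T)P, Kp = p_A p_C / (p_B).
Setting this equal to 141 kPa and taking the physical root (0 < X < 1) gives X = 0.729.
Then n_A = 0.729, n_T = 1.73, so y_A = 0.422.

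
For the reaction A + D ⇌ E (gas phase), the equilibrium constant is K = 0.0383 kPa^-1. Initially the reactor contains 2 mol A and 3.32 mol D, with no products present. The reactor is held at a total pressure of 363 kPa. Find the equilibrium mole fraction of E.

y_E = 0.478

Take 2 mol A as basis and let X be its fractional conversion, so ξ = 2X.
Moles: n_A = 2 − 2X; n_D = 3.32 − 2X; n_E = 2X.
Total moles n_T = 5.32 − 2X.
y_i = n_i/n_T, p_i = y_i·P. K = p_E / (p_A p_D).
Equating to 0.0383 kPa^-1 and solving on 0 < X < 1: X = 0.861.
Then n_E = 1.72, n_T = 3.6, so y_E = 0.478.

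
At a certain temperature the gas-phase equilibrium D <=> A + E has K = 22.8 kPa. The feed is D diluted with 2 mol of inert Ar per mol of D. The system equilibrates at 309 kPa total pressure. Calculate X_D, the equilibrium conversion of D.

Take 1 mol D as basis and let X be its fractional conversion, so ξ = X.
Mole table: n_D = 1 − X; n_A = X; n_E = X; n_I = 2 (inert).
n_T = Σnᵢ = 3 + X.
With p_i = (n_i/n_T)P, K = p_A p_E / (p_D).
This yields a degree-2 equation in X; solving on (0,1), X = 0.390.

X = 0.390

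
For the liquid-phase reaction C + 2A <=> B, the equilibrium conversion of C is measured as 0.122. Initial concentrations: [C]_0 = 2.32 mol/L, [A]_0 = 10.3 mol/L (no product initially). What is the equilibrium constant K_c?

Let X = conversion of C.
Concentrations: [C] = 2.32 − 2.32X; [A] = 10.3 − 4.64X; [B] = 2.32X.
At X = 0.122: [C] = 2.04, [A] = 9.73, [B] = 0.283.
K_c = [B] / ([C] [A]^2) = 0.00147 (mol/L)^-2.

K_c = 0.00147 (mol/L)^-2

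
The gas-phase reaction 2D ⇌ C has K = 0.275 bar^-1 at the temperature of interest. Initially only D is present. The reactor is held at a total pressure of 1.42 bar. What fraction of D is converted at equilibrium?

X = 0.375

Take 1 mol D as basis and let X be its fractional conversion, so ξ = 0.5X.
Moles: n_D = 1 − X; n_C = 0.5X.
Summing: n_T = 1 − 0.5X.
With p_i = (n_i/n_T)P, K = p_C / (p_D^2).
Equating to 0.275 bar^-1 and solving on 0 < X < 1: X = 0.375.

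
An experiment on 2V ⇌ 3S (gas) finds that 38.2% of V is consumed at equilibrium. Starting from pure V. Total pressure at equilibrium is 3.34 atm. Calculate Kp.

Take 1 mol V as basis and let X be its fractional conversion, so ξ = 0.5X.
Moles: n_V = 1 − X; n_S = 1.5X.
Summing: n_T = 1 + 0.5X.
At X = 0.382: n_V = 0.618, n_S = 0.573, n_T = 1.19.
p_i = (n_i/n_T)·P. Kp = p_S^3 / (p_V^2) = 1.38 atm.

Kp = 1.38 atm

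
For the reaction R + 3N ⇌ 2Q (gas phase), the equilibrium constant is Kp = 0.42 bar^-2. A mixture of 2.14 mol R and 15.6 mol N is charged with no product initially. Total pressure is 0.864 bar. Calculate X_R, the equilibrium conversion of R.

Basis: 2.14 mol R initially; let X = conversion of R. Extent ξ = 2.14X.
Moles: n_R = 2.14 − 2.14X; n_N = 15.6 − 6.42X; n_Q = 4.28X.
Summing: n_T = 17.7 − 4.28X.
With p_i = (n_i/n_T)P, Kp = p_Q^2 / (p_R p_N^3).
Equating to 0.42 bar^-2 and solving on 0 < X < 1: X = 0.422.

X = 0.422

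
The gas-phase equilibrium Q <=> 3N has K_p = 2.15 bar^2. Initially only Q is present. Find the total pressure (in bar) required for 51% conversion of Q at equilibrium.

P = 1.1 bar

Let X = conversion of Q (basis 1 mol Q); extent of reaction ξ = X.
Species balance: n_Q = 1 − X; n_N = 3X.
Summing: n_T = 1 + 2X.
K_p = p_N^3 / (p_Q) with p_i = (n_i/n_T)·P.
At X = 0.51: the mole-fraction product g(X) = Π y_i^ν_i = 1.791. Since K_p = g(X)·P^{2}, P = (K_p/g)^(1/2) = (2.15/1.791)^(1/2) = 1.1 bar.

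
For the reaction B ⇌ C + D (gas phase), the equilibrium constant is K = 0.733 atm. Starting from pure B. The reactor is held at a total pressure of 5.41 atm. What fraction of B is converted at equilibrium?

X = 0.345

Let X = conversion of B (basis 1 mol B); extent of reaction ξ = X.
Species balance: n_B = 1 − X; n_C = X; n_D = X.
Summing: n_T = 1 + X.
y_i = n_i/n_T, p_i = y_i·P. K = p_C p_D / (p_B).
This yields a degree-2 equation in X; solving on (0,1), X = 0.345.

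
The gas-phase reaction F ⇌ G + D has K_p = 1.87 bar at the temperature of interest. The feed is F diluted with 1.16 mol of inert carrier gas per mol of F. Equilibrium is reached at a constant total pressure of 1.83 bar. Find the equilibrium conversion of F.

X = 0.792

Basis: 1 mol F initially; let X = conversion of F. Extent ξ = X.
Moles: n_F = 1 − X; n_G = X; n_D = X; n_I = 1.16 (inert).
n_T = Σnᵢ = 2.16 + X.
y_i = n_i/n_T, p_i = y_i·P. K_p = p_G p_D / (p_F).
Setting this equal to 1.87 bar and taking the physical root (0 < X < 1) gives X = 0.792.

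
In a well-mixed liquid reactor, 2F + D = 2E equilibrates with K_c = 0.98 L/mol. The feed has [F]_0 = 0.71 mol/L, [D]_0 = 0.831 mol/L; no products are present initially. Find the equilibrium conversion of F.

Let X = conversion of F; extent ξ = 0.71X/2 mol/L.
Concentrations: [F] = 0.71 − 0.71X; [D] = 0.831 − 0.355X; [E] = 0.71X.
K_c = [E]^2 / ([F]^2 [D]).
Setting equal to 0.98 and solving for X on (0,1) gives X = 0.448.

X = 0.448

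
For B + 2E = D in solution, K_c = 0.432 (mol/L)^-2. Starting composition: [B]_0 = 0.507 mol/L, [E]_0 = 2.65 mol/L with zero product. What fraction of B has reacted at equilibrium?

Let X = conversion of B; extent ξ = 0.507·X mol/L.
Concentrations: [B] = 0.507 − 0.507X; [E] = 2.65 − 1.01X; [D] = 0.507X.
K_c = [D] / ([B] [E]^2).
Equating to 0.432 (mol/L)^-2: the physical root is X = 0.635.

X = 0.635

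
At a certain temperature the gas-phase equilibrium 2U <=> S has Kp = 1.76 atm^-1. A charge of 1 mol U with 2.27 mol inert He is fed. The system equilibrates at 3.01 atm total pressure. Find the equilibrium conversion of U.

X = 0.592

Let X = conversion of U (basis 1 mol U); extent of reaction ξ = 0.5X.
Moles: n_U = 1 − X; n_S = 0.5X; n_I = 2.27 (inert).
Total moles n_T = 3.27 − 0.5X.
With p_i = (n_i/n_T)P, Kp = p_S / (p_U^2).
Equating to 1.76 atm^-1 and solving on 0 < X < 1: X = 0.592.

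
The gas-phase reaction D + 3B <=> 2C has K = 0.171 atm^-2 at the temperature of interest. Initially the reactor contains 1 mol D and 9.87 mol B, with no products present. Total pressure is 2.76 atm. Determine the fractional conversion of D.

Basis: 1 mol D initially; let X = conversion of D. Extent ξ = X.
Mole table: n_D = 1 − X; n_B = 9.87 − 3X; n_C = 2X.
n_T = Σnᵢ = 10.9 − 2X.
With p_i = (n_i/n_T)P, K = p_C^2 / (p_D p_B^3).
Substituting and setting equal to 0.171 atm^-2 gives a polynomial in X; the root in (0,1) is X = 0.706.

X = 0.706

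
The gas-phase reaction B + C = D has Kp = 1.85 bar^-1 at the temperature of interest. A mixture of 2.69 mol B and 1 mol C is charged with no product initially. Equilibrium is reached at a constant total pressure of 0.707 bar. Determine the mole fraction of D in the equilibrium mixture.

y_D = 0.147

Basis: 1 mol C initially; let X = conversion of C. Extent ξ = X.
Moles: n_B = 2.69 − X; n_C = 1 − X; n_D = X.
Total moles n_T = 3.69 − X.
Mole fractions y_i = n_i/n_T; Kp = p_D / (p_B p_C) with p_i = y_i·P.
Setting this equal to 1.85 bar^-1 and taking the physical root (0 < X < 1) gives X = 0.474.
Then n_D = 0.474, n_T = 3.22, so y_D = 0.147.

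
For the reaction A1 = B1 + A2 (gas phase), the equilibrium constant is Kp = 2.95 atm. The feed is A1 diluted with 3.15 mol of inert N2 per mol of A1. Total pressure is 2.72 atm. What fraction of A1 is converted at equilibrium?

Basis: 1 mol A1 initially; let X = conversion of A1. Extent ξ = X.
Moles: n_A1 = 1 − X; n_B1 = X; n_A2 = X; n_I = 3.15 (inert).
Total moles n_T = 4.15 + X.
With p_i = (n_i/n_T)P, Kp = p_B1 p_A2 / (p_A1).
Substituting and setting equal to 2.95 atm gives a polynomial in X; the root in (0,1) is X = 0.863.

X = 0.863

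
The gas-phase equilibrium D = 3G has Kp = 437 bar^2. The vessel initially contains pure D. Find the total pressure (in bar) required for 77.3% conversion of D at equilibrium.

P = 7.18 bar

Let X = conversion of D (basis 1 mol D); extent of reaction ξ = X.
Species balance: n_D = 1 − X; n_G = 3X.
Summing: n_T = 1 + 2X.
Kp = p_G^3 / (p_D) with p_i = (n_i/n_T)·P.
At X = 0.773: the mole-fraction product g(X) = Π y_i^ν_i = 8.475. Since Kp = g(X)·P^{2}, P = (Kp/g)^(1/2) = (437/8.475)^(1/2) = 7.18 bar.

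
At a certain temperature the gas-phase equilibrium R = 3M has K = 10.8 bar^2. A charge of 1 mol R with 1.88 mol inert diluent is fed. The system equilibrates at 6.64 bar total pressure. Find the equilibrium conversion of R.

X = 0.418

Take 1 mol R as basis and let X be its fractional conversion, so ξ = X.
Species balance: n_R = 1 − X; n_M = 3X; n_I = 1.88 (inert).
Total moles n_T = 2.88 + 2X.
y_i = n_i/n_T, p_i = y_i·P. K = p_M^3 / (p_R).
Equating to 10.8 bar^2 and solving on 0 < X < 1: X = 0.418.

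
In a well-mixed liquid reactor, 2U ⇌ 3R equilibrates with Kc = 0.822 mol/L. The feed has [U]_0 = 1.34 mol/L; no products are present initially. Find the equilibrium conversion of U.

X = 0.402

Let X = conversion of U; extent ξ = 1.34X/2 mol/L.
Concentrations: [U] = 1.34 − 1.34X; [R] = 2.01X.
Kc = [R]^3 / ([U]^2).
Setting equal to 0.822 and solving for X on (0,1) gives X = 0.402.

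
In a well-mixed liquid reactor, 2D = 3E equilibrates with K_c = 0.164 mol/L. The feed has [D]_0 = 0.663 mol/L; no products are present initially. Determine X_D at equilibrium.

X = 0.323

Let X = conversion of D; extent ξ = 0.663X/2 mol/L.
Concentrations: [D] = 0.663 − 0.663X; [E] = 0.995X.
K_c = [E]^3 / ([D]^2).
This equals 0.164 at X = 0.323 (the root in 0 < X < 1).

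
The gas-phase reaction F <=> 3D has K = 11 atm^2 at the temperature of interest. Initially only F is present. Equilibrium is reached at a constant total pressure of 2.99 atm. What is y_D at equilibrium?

Take 1 mol F as basis and let X be its fractional conversion, so ξ = X.
At extent ξ: n_F = 1 − X; n_D = 3X.
Total moles n_T = 1 + 2X.
With p_i = (n_i/n_T)P, K = p_D^3 / (p_F).
This yields a degree-3 equation in X; solving on (0,1), X = 0.449.
Then n_D = 1.35, n_T = 1.9, so y_D = 0.710.

y_D = 0.710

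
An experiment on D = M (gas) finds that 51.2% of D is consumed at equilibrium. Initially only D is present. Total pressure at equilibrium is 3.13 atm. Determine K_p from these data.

Basis: 1 mol D initially; let X = conversion of D. Extent ξ = X.
At extent ξ: n_D = 1 − X; n_M = X.
Total moles n_T = 1 (Δν = 0, constant).
At X = 0.512: n_D = 0.488, n_M = 0.512, n_T = 1.
p_i = (n_i/n_T)·P. K_p = p_M / (p_D) = 1.05.

K_p = 1.05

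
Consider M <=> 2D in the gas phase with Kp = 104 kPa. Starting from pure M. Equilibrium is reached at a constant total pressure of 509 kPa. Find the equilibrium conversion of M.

Basis: 1 mol M initially; let X = conversion of M. Extent ξ = X.
At extent ξ: n_M = 1 − X; n_D = 2X.
Summing: n_T = 1 + X.
y_i = n_i/n_T, p_i = y_i·P. Kp = p_D^2 / (p_M).
Equating to 104 kPa and solving on 0 < X < 1: X = 0.220.

X = 0.220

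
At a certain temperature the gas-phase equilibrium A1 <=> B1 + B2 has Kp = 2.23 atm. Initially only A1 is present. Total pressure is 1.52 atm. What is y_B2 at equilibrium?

Basis: 1 mol A1 initially; let X = conversion of A1. Extent ξ = X.
Mole table: n_A1 = 1 − X; n_B1 = X; n_B2 = X.
n_T = Σnᵢ = 1 + X.
Mole fractions y_i = n_i/n_T; Kp = p_B1 p_B2 / (p_A1) with p_i = y_i·P.
This yields a degree-2 equation in X; solving on (0,1), X = 0.771.
Then n_B2 = 0.771, n_T = 1.77, so y_B2 = 0.435.

y_B2 = 0.435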